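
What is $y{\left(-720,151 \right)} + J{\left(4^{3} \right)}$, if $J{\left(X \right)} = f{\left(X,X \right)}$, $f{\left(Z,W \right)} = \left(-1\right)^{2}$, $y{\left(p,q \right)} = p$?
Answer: $-719$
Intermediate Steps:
$f{\left(Z,W \right)} = 1$
$J{\left(X \right)} = 1$
$y{\left(-720,151 \right)} + J{\left(4^{3} \right)} = -720 + 1 = -719$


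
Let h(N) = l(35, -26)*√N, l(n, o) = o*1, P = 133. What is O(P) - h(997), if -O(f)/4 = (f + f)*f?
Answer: -141512 + 26*√997 ≈ -1.4069e+5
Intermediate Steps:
l(n, o) = o
O(f) = -8*f² (O(f) = -4*(f + f)*f = -4*2*f*f = -8*f²)
h(N) = -26*√N
O(P) - h(997) = -8*133² - (-26)*√997 = -8*17689 + 26*√997 = -141512 + 26*√997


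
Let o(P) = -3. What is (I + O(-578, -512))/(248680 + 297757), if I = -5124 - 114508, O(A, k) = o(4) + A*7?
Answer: -123681/546437 ≈ -0.22634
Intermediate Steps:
O(A, k) = -3 + 7*A (O(A, k) = -3 + A*7 = -3 + 7*A)
I = -119632
(I + O(-578, -512))/(248680 + 297757) = (-119632 + (-3 + 7*(-578)))/(248680 + 297757) = (-119632 + (-3 - 4046))/546437 = (-119632 - 4049)*(1/546437) = -123681*1/546437 = -123681/546437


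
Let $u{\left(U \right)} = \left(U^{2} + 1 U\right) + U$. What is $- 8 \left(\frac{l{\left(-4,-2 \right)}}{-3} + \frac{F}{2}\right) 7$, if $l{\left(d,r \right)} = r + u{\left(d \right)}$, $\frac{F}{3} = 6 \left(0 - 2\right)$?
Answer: $1120$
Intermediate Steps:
$u{\left(U \right)} = U^{2} + 2 U$ ($u{\left(U \right)} = \left(U^{2} + U\right) + U = \left(U + U^{2}\right) + U = U^{2} + 2 U$)
$F = -36$ ($F = 3 \cdot 6 \left(0 - 2\right) = 3 \cdot 6 \left(-2\right) = 3 \left(-12\right) = -36$)
$l{\left(d,r \right)} = r + d \left(2 + d\right)$
$- 8 \left(\frac{l{\left(-4,-2 \right)}}{-3} + \frac{F}{2}\right) 7 = - 8 \left(\frac{-2 - 4 \left(2 - 4\right)}{-3} - \frac{36}{2}\right) 7 = - 8 \left(\left(-2 - -8\right) \left(- \frac{1}{3}\right) - 18\right) 7 = - 8 \left(\left(-2 + 8\right) \left(- \frac{1}{3}\right) - 18\right) 7 = - 8 \left(6 \left(- \frac{1}{3}\right) - 18\right) 7 = - 8 \left(-2 - 18\right) 7 = \left(-8\right) \left(-20\right) 7 = 160 \cdot 7 = 1120$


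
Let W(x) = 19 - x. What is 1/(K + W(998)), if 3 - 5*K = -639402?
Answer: 1/126902 ≈ 7.8801e-6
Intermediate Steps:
K = 127881 (K = 3/5 - 1/5*(-639402) = 3/5 + 639402/5 = 127881)
1/(K + W(998)) = 1/(127881 + (19 - 1*998)) = 1/(127881 + (19 - 998)) = 1/(127881 - 979) = 1/126902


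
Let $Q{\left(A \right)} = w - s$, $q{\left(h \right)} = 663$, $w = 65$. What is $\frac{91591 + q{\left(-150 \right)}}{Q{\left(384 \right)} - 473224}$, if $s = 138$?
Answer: $- \frac{92254}{473297} \approx -0.19492$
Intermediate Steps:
$Q{\left(A \right)} = -73$ ($Q{\left(A \right)} = 65 - 138 = -73$)
$\frac{91591 + q{\left(-150 \right)}}{Q{\left(384 \right)} - 473224} = \frac{91591 + 663}{-73 - 473224} = \frac{92254}{-473297} = 92254 \left(- \frac{1}{473297}\right) = - \frac{92254}{473297}$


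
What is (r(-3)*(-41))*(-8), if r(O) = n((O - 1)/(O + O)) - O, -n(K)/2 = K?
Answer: 1640/3 ≈ 546.67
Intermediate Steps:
n(K) = -2*K
r(O) = -O - (-1 + O)/O (r(O) = -2*(O - 1)/(O + O) - O = -2*(-1 + O)/(2*O) - O = -2*(-1 + O)*1/(2*O) - O = -(-1 + O)/O - O = -O - (-1 + O)/O)
(r(-3)*(-41))*(-8) = ((-1 + 1/(-3) - 1*(-3))*(-41))*(-8) = ((-1 - 1/3 + 3)*(-41))*(-8) = ((5/3)*(-41))*(-8) = -205/3*(-8) = 1640/3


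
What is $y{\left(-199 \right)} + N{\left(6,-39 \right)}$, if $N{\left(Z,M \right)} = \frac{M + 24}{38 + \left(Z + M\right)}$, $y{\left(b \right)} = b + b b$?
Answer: $39399$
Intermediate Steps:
$y{\left(b \right)} = b + b^{2}$
$N{\left(Z,M \right)} = \frac{24 + M}{38 + M + Z}$ ($N{\left(Z,M \right)} = \frac{24 + M}{38 + \left(M + Z\right)} = \frac{24 + M}{38 + M + Z}$)
$y{\left(-199 \right)} + N{\left(6,-39 \right)} = - 199 \left(1 - 199\right) + \frac{24 - 39}{38 - 39 + 6} = \left(-199\right) \left(-198\right) + \frac{1}{5} \left(-15\right) = 39402 + \frac{1}{5} \left(-15\right) = 39402 - 3 = 39399$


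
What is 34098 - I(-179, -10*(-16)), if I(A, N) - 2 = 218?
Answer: 33878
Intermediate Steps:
I(A, N) = 220 (I(A, N) = 2 + 218 = 220)
34098 - I(-179, -10*(-16)) = 34098 - 1*220 = 34098 - 220 = 33878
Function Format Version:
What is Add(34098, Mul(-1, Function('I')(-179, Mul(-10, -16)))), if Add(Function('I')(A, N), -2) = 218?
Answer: 33878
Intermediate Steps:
Function('I')(A, N) = 220 (Function('I')(A, N) = Add(2, 218) = 220)
Add(34098, Mul(-1, Function('I')(-179, Mul(-10, -16)))) = Add(34098, Mul(-1, 220)) = Add(34098, -220) = 33878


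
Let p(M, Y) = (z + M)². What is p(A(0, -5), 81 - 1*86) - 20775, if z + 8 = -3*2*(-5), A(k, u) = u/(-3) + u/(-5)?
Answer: -181499/9 ≈ -20167.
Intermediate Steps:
A(k, u) = -8*u/15 (A(k, u) = u*(-⅓) + u*(-⅕) = -u/3 - u/5 = -8*u/15)
z = 22 (z = -8 - 3*2*(-5) = -8 - 6*(-5) = -8 + 30 = 22)
p(M, Y) = (22 + M)²
p(A(0, -5), 81 - 1*86) - 20775 = (22 - 8/15*(-5))² - 20775 = (22 + 8/3)² - 20775 = (74/3)² - 20775 = 5476/9 - 20775 = -181499/9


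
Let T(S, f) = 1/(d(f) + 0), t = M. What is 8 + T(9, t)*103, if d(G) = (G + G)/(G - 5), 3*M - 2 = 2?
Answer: -1069/8 ≈ -133.63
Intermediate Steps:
M = 4/3 (M = 2/3 + (1/3)*2 = 2/3 + 2/3 = 4/3 ≈ 1.3333)
d(G) = 2*G/(-5 + G) (d(G) = (2*G)/(-5 + G) = 2*G/(-5 + G))
t = 4/3 ≈ 1.3333
T(S, f) = (-5 + f)/(2*f) (T(S, f) = 1/(2*f/(-5 + f) + 0) = 1/(2*f/(-5 + f)) = (-5 + f)/(2*f))
8 + T(9, t)*103 = 8 + ((-5 + 4/3)/(2*(4/3)))*103 = 8 + ((1/2)*(3/4)*(-11/3))*103 = 8 - 11/8*103 = 8 - 1133/8 = -1069/8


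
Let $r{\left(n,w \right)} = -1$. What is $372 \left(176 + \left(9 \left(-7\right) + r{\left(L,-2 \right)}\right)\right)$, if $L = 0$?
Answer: $41664$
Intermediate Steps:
$372 \left(176 + \left(9 \left(-7\right) + r{\left(L,-2 \right)}\right)\right) = 372 \left(176 + \left(9 \left(-7\right) - 1\right)\right) = 372 \left(176 - 64\right) = 372 \cdot 112 = 41664$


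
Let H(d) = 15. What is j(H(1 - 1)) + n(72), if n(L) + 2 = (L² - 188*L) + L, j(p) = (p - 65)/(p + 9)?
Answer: -99409/12 ≈ -8284.1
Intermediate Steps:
j(p) = (-65 + p)/(9 + p)
n(L) = -2 + L² - 187*L (n(L) = -2 + ((L² - 188*L) + L) = -2 + (L² - 187*L) = -2 + L² - 187*L)
j(H(1 - 1)) + n(72) = (-65 + 15)/(9 + 15) + (-2 + 72² - 187*72) = -50/24 + (-2 + 5184 - 13464) = (1/24)*(-50) - 8282 = -25/12 - 8282 = -99409/12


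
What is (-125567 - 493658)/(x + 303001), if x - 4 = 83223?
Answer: -619225/386228 ≈ -1.6033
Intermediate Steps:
x = 83227 (x = 4 + 83223 = 83227)
(-125567 - 493658)/(x + 303001) = (-125567 - 493658)/(83227 + 303001) = -619225/386228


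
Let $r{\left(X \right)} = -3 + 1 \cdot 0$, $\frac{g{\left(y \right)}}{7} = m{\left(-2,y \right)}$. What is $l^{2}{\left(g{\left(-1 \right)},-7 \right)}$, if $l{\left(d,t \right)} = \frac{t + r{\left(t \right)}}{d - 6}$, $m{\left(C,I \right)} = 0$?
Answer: $\frac{25}{9} \approx 2.7778$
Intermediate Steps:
$g{\left(y \right)} = 0$ ($g{\left(y \right)} = 7 \cdot 0 = 0$)
$r{\left(X \right)} = -3$ ($r{\left(X \right)} = -3 + 0 = -3$)
$l{\left(d,t \right)} = \frac{-3 + t}{-6 + d}$ ($l{\left(d,t \right)} = \frac{t - 3}{d - 6} = \frac{-3 + t}{-6 + d}$)
$l^{2}{\left(g{\left(-1 \right)},-7 \right)} = \left(\frac{-3 - 7}{-6 + 0}\right)^{2} = \left(\frac{1}{-6} \left(-10\right)\right)^{2} = \left(\left(- \frac{1}{6}\right) \left(-10\right)\right)^{2} = \left(\frac{5}{3}\right)^{2} = \frac{25}{9}$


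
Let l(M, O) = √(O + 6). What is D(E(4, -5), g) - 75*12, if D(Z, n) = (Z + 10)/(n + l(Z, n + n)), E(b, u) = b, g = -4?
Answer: -8128/9 - 7*I*√2/9 ≈ -903.11 - 1.0999*I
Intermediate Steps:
l(M, O) = √(6 + O)
D(Z, n) = (10 + Z)/(n + √(6 + 2*n)) (D(Z, n) = (Z + 10)/(n + √(6 + (n + n))) = (10 + Z)/(n + √(6 + 2*n)))
D(E(4, -5), g) - 75*12 = (10 + 4)/(-4 + √2*√(3 - 4)) - 75*12 = 14/(-4 + √2*√(-1)) - 900 = 14/(-4 + √2*I) - 900 = 14/(-4 + I*√2) - 900 = -900 + 14/(-4 + I*√2)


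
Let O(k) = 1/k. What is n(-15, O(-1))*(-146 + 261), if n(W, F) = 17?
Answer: 1955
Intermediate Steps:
n(-15, O(-1))*(-146 + 261) = 17*(-146 + 261) = 17*115 = 1955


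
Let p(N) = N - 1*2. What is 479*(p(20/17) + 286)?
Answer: 2322192/17 ≈ 1.3660e+5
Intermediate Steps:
p(N) = -2 + N (p(N) = N - 2 = -2 + N)
479*(p(20/17) + 286) = 479*((-2 + 20/17) + 286) = 479*(-14/17 + 286) = 479*(4848/17) = 2322192/17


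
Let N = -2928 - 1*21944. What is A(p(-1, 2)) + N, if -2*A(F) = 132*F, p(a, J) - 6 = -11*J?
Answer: -23816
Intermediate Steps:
p(a, J) = 6 - 11*J
A(F) = -66*F
N = -24872 (N = -2928 - 21944 = -24872)
A(p(-1, 2)) + N = -66*(6 - 11*2) - 24872 = -66*(6 - 22) - 24872 = -66*(-16) - 24872 = 1056 - 24872 = -23816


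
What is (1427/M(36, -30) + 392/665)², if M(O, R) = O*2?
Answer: 19487322409/46785600 ≈ 416.52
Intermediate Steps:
M(O, R) = 2*O
(1427/M(36, -30) + 392/665)² = (1427/((2*36)) + 392/665)² = (1427/72 + 392*(1/665))² = (1427*(1/72) + 56/95)² = (1427/72 + 56/95)² = (139597/6840)² = 19487322409/46785600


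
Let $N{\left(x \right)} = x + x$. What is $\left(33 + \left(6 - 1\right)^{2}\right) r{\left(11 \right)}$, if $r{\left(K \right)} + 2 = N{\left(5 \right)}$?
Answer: $464$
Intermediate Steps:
$N{\left(x \right)} = 2 x$
$r{\left(K \right)} = 8$ ($r{\left(K \right)} = -2 + 2 \cdot 5 = -2 + 10 = 8$)
$\left(33 + \left(6 - 1\right)^{2}\right) r{\left(11 \right)} = \left(33 + \left(6 - 1\right)^{2}\right) 8 = \left(33 + 5^{2}\right) 8 = \left(33 + 25\right) 8 = 58 \cdot 8 = 464$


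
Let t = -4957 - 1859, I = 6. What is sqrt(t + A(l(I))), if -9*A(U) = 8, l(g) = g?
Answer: 2*I*sqrt(15338)/3 ≈ 82.564*I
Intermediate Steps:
A(U) = -8/9 (A(U) = -1/9*8 = -8/9)
t = -6816
sqrt(t + A(l(I))) = sqrt(-6816 - 8/9) = sqrt(-61352/9) = 2*I*sqrt(15338)/3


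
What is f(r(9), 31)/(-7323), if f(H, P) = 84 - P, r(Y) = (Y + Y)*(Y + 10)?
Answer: -53/7323 ≈ -0.0072375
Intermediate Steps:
r(Y) = 2*Y*(10 + Y) (r(Y) = (2*Y)*(10 + Y) = 2*Y*(10 + Y))
f(r(9), 31)/(-7323) = (84 - 1*31)/(-7323) = (84 - 31)*(-1/7323) = 53*(-1/7323) = -53/7323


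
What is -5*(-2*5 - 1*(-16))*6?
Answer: -180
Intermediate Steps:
-5*(-2*5 - 1*(-16))*6 = -5*(-10 + 16)*6 = -5*6*6 = -30*6 = -180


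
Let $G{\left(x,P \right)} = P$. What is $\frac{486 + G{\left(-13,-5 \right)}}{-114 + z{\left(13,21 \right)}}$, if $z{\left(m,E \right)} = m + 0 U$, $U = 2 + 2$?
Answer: $- \frac{481}{101} \approx -4.7624$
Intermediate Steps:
$U = 4$
$z{\left(m,E \right)} = m$ ($z{\left(m,E \right)} = m + 0 \cdot 4 = m + 0 = m$)
$\frac{486 + G{\left(-13,-5 \right)}}{-114 + z{\left(13,21 \right)}} = \frac{486 - 5}{-114 + 13} = \frac{481}{-101} = 481 \left(- \frac{1}{101}\right) = - \frac{481}{101}$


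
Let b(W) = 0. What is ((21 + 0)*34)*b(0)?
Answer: 0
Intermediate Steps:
((21 + 0)*34)*b(0) = ((21 + 0)*34)*0 = (21*34)*0 = 714*0 = 0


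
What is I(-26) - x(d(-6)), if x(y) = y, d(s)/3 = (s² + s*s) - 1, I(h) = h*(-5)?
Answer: -83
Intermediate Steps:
I(h) = -5*h
d(s) = -3 + 6*s² (d(s) = 3*((s² + s*s) - 1) = 3*((s² + s²) - 1) = 3*(2*s² - 1) = 3*(-1 + 2*s²) = -3 + 6*s²)
I(-26) - x(d(-6)) = -5*(-26) - (-3 + 6*(-6)²) = 130 - (-3 + 6*36) = 130 - (-3 + 216) = 130 - 1*213 = 130 - 213 = -83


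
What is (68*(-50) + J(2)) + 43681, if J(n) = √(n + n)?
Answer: 40283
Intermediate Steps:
J(n) = √2*√n (J(n) = √(2*n) = √2*√n)
(68*(-50) + J(2)) + 43681 = (68*(-50) + √2*√2) + 43681 = (-3400 + 2) + 43681 = -3398 + 43681 = 40283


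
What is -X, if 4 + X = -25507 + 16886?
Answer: 8625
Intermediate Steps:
X = -8625 (X = -4 + (-25507 + 16886) = -4 - 8621 = -8625)
-X = -1*(-8625) = 8625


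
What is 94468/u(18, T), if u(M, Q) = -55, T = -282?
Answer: -8588/5 ≈ -1717.6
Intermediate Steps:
94468/u(18, T) = 94468/(-55) = 94468*(-1/55) = -8588/5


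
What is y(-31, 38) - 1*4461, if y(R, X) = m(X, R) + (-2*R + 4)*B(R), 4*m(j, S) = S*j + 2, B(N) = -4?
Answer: -5019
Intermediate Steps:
m(j, S) = 1/2 + S*j/4 (m(j, S) = (S*j + 2)/4 = (2 + S*j)/4 = 1/2 + S*j/4)
y(R, X) = -31/2 + 8*R + R*X/4 (y(R, X) = (1/2 + R*X/4) + (-2*R + 4)*(-4) = (1/2 + R*X/4) + (4 - 2*R)*(-4) = (1/2 + R*X/4) + (-16 + 8*R) = -31/2 + 8*R + R*X/4)
y(-31, 38) - 1*4461 = (-31/2 + 8*(-31) + (1/4)*(-31)*38) - 1*4461 = (-31/2 - 248 - 589/2) - 4461 = -558 - 4461 = -5019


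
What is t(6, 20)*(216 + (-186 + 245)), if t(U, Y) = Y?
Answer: 5500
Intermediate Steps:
t(6, 20)*(216 + (-186 + 245)) = 20*(216 + (-186 + 245)) = 20*(216 + 59) = 20*275 = 5500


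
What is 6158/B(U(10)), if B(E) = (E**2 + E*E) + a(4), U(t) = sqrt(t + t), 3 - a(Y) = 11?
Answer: 3079/16 ≈ 192.44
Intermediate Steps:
a(Y) = -8 (a(Y) = 3 - 1*11 = 3 - 11 = -8)
U(t) = sqrt(2)*sqrt(t) (U(t) = sqrt(2*t) = sqrt(2)*sqrt(t))
B(E) = -8 + 2*E**2 (B(E) = (E**2 + E*E) - 8 = (E**2 + E**2) - 8 = 2*E**2 - 8 = -8 + 2*E**2)
6158/B(U(10)) = 6158/(-8 + 2*(sqrt(2)*sqrt(10))**2) = 6158/(-8 + 2*(2*sqrt(5))**2) = 6158/(-8 + 2*20) = 6158/(-8 + 40) = 6158/32 = 6158*(1/32) = 3079/16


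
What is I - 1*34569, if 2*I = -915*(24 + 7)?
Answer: -97503/2 ≈ -48752.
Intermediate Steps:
I = -28365/2 (I = (-915*(24 + 7))/2 = (-915*31)/2 = (½)*(-28365) = -28365/2 ≈ -14183.)
I - 1*34569 = -28365/2 - 1*34569 = -28365/2 - 34569 = -97503/2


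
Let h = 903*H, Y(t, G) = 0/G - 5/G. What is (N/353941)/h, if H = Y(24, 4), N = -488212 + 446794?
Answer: 936/9028495 ≈ 0.00010367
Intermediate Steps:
Y(t, G) = -5/G (Y(t, G) = 0 - 5/G = -5/G)
N = -41418
H = -5/4 ≈ -1.2500
h = -4515/4 (h = 903*(-5/4) = -4515/4 ≈ -1128.8)
(N/353941)/h = (-41418/353941)/(-4515/4) = -41418*1/353941*(-4/4515) = -702/5999*(-4/4515) = 936/9028495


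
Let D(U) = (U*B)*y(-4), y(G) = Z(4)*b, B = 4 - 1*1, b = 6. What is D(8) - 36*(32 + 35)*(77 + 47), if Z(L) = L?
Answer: -298512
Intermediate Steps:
B = 3 (B = 4 - 1 = 3)
y(G) = 24 (y(G) = 4*6 = 24)
D(U) = 72*U (D(U) = (U*3)*24 = (3*U)*24 = 72*U)
D(8) - 36*(32 + 35)*(77 + 47) = 72*8 - 36*(32 + 35)*(77 + 47) = 576 - 2412*124 = 576 - 36*8308 = 576 - 299088 = -298512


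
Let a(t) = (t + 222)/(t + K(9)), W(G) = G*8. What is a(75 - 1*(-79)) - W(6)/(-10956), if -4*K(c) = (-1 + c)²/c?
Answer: 1547536/625405 ≈ 2.4745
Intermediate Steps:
W(G) = 8*G
K(c) = -(-1 + c)²/(4*c)
a(t) = (222 + t)/(-16/9 + t) (a(t) = (t + 222)/(t - ¼*(-1 + 9)²/9) = (222 + t)/(t - ¼*⅑*8²) = (222 + t)/(t - ¼*⅑*64) = (222 + t)/(t - 16/9) = (222 + t)/(-16/9 + t))
a(75 - 1*(-79)) - W(6)/(-10956) = 9*(222 + (75 - 1*(-79)))/(-16 + 9*(75 - 1*(-79))) - 8*6/(-10956) = 9*(222 + (75 + 79))/(-16 + 9*(75 + 79)) - 48*(-1)/10956 = 9*(222 + 154)/(-16 + 9*154) - 1*(-4/913) = 9*376/(-16 + 1386) + 4/913 = 9*376/1370 + 4/913 = 9*(1/1370)*376 + 4/913 = 1692/685 + 4/913 = 1547536/625405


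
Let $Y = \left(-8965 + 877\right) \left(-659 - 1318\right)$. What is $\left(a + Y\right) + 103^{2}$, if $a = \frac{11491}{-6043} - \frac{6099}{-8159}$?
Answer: $\frac{788906178430833}{49304837} \approx 1.6001 \cdot 10^{7}$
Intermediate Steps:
$a = - \frac{56898812}{49304837}$ ($a = 11491 \left(- \frac{1}{6043}\right) - - \frac{6099}{8159} = - \frac{11491}{6043} + \frac{6099}{8159} = - \frac{56898812}{49304837} \approx -1.154$)
$Y = 15989976$ ($Y = \left(-8088\right) \left(-1977\right) = 15989976$)
$\left(a + Y\right) + 103^{2} = \left(- \frac{56898812}{49304837} + 15989976\right) + 103^{2} = \frac{788383103415100}{49304837} + 10609 = \frac{788906178430833}{49304837}$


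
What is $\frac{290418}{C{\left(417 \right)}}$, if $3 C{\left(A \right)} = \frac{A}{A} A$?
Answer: $\frac{290418}{139} \approx 2089.3$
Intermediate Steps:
$C{\left(A \right)} = \frac{A}{3}$ ($C{\left(A \right)} = \frac{\frac{A}{A} A}{3} = \frac{1 A}{3} = \frac{A}{3}$)
$\frac{290418}{C{\left(417 \right)}} = \frac{290418}{\frac{1}{3} \cdot 417} = \frac{290418}{139}$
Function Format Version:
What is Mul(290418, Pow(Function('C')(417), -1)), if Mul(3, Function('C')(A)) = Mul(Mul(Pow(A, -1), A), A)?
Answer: Rational(290418, 139) ≈ 2089.3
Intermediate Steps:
Function('C')(A) = Mul(Rational(1, 3), A) (Function('C')(A) = Mul(Rational(1, 3), Mul(Mul(Pow(A, -1), A), A)) = Mul(Rational(1, 3), Mul(1, A)) = Mul(Rational(1, 3), A))
Mul(290418, Pow(Function('C')(417), -1)) = Mul(290418, Pow(Mul(Rational(1, 3), 417), -1)) = Mul(290418, Pow(139, -1)) = Mul(290418, Rational(1, 139)) = Rational(290418, 139)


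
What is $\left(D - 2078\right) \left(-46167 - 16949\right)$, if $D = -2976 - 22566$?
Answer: $1743263920$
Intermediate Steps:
$D = -25542$ ($D = -2976 - 22566 = -25542$)
$\left(D - 2078\right) \left(-46167 - 16949\right) = \left(-25542 - 2078\right) \left(-46167 - 16949\right) = \left(-27620\right) \left(-63116\right) = 1743263920$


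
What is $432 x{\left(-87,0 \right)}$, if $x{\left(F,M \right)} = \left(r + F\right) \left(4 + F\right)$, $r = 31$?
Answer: $2007936$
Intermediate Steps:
$x{\left(F,M \right)} = \left(4 + F\right) \left(31 + F\right)$ ($x{\left(F,M \right)} = \left(31 + F\right) \left(4 + F\right) = \left(4 + F\right) \left(31 + F\right)$)
$432 x{\left(-87,0 \right)} = 432 \left(124 + \left(-87\right)^{2} + 35 \left(-87\right)\right) = 432 \left(124 + 7569 - 3045\right) = 432 \cdot 4648 = 2007936$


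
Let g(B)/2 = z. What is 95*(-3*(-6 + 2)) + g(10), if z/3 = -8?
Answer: 1092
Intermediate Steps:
z = -24 (z = 3*(-8) = -24)
g(B) = -48 (g(B) = 2*(-24) = -48)
95*(-3*(-6 + 2)) + g(10) = 95*(-3*(-6 + 2)) - 48 = 95*(-3*(-4)) - 48 = 95*12 - 48 = 1140 - 48 = 1092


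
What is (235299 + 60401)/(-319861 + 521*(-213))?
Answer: -147850/215417 ≈ -0.68634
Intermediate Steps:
(235299 + 60401)/(-319861 + 521*(-213)) = 295700/(-319861 - 110973) = 295700/(-430834) = 295700*(-1/430834) = -147850/215417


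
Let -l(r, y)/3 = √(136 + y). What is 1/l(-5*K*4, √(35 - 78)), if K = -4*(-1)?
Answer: -1/(3*√(136 + I*√43)) ≈ -0.028558 + 0.00068809*I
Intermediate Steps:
K = 4
l(r, y) = -3*√(136 + y)
1/l(-5*K*4, √(35 - 78)) = 1/(-3*√(136 + √(35 - 78))) = 1/(-3*√(136 + √(-43))) = 1/(-3*√(136 + I*√43)) = -1/(3*√(136 + I*√43))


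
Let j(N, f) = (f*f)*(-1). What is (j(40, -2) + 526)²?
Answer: 272484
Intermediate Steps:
j(N, f) = -f² (j(N, f) = f²*(-1) = -f²)
(j(40, -2) + 526)² = (-1*(-2)² + 526)² = (-1*4 + 526)² = (-4 + 526)² = 522² = 272484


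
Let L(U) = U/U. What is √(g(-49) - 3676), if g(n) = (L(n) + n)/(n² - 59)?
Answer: 2*I*√1260177505/1171 ≈ 60.63*I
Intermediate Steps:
L(U) = 1
g(n) = (1 + n)/(-59 + n²) (g(n) = (1 + n)/(n² - 59) = (1 + n)/(-59 + n²))
√(g(-49) - 3676) = √((1 - 49)/(-59 + (-49)²) - 3676) = √(-48/(-59 + 2401) - 3676) = √(-48/2342 - 3676) = √((1/2342)*(-48) - 3676) = √(-24/1171 - 3676) = √(-4304620/1171) = 2*I*√1260177505/1171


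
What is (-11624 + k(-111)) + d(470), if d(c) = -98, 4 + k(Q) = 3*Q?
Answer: -12059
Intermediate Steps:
k(Q) = -4 + 3*Q
(-11624 + k(-111)) + d(470) = (-11624 + (-4 + 3*(-111))) - 98 = (-11624 + (-4 - 333)) - 98 = (-11624 - 337) - 98 = -11961 - 98 = -12059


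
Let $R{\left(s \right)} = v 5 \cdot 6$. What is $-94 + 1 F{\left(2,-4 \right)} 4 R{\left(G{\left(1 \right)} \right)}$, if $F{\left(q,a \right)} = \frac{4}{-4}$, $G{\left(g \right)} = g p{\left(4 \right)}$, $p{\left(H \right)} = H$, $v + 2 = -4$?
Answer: $626$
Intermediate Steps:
$v = -6$ ($v = -2 - 4 = -6$)
$G{\left(g \right)} = 4 g$ ($G{\left(g \right)} = g 4 = 4 g$)
$F{\left(q,a \right)} = -1$ ($F{\left(q,a \right)} = 4 \left(- \frac{1}{4}\right) = -1$)
$R{\left(s \right)} = -180$ ($R{\left(s \right)} = \left(-6\right) 5 \cdot 6 = \left(-30\right) 6 = -180$)
$-94 + 1 F{\left(2,-4 \right)} 4 R{\left(G{\left(1 \right)} \right)} = -94 + 1 \left(-1\right) 4 \left(-180\right) = -94 + \left(-1\right) 4 \left(-180\right) = -94 - -720 = -94 + 720 = 626$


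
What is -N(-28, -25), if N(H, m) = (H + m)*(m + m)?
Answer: -2650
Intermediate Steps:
N(H, m) = 2*m*(H + m) (N(H, m) = (H + m)*(2*m) = 2*m*(H + m))
-N(-28, -25) = -2*(-25)*(-28 - 25) = -2*(-25)*(-53) = -1*2650 = -2650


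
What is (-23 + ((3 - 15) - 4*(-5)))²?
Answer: 225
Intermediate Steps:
(-23 + ((3 - 15) - 4*(-5)))² = (-23 + (-12 + 20))² = (-23 + 8)² = (-15)² = 225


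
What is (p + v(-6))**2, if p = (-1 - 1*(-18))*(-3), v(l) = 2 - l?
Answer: 1849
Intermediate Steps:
p = -51 (p = (-1 + 18)*(-3) = 17*(-3) = -51)
(p + v(-6))**2 = (-51 + (2 - 1*(-6)))**2 = (-51 + (2 + 6))**2 = (-51 + 8)**2 = (-43)**2 = 1849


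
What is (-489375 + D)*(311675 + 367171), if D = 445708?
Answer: -29643168282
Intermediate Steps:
(-489375 + D)*(311675 + 367171) = (-489375 + 445708)*(311675 + 367171) = -43667*678846 = -29643168282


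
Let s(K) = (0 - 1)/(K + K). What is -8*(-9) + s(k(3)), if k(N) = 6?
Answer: 863/12 ≈ 71.917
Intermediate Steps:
s(K) = -1/(2*K)
-8*(-9) + s(k(3)) = -8*(-9) - ½/6 = 72 - ½*⅙ = 72 - 1/12 = 863/12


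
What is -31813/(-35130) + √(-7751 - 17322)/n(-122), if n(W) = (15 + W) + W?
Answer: 31813/35130 - I*√25073/229 ≈ 0.90558 - 0.69146*I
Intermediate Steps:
n(W) = 15 + 2*W
-31813/(-35130) + √(-7751 - 17322)/n(-122) = -31813/(-35130) + √(-7751 - 17322)/(15 + 2*(-122)) = -31813*(-1/35130) + √(-25073)/(15 - 244) = 31813/35130 + (I*√25073)/(-229) = 31813/35130 + (I*√25073)*(-1/229) = 31813/35130 - I*√25073/229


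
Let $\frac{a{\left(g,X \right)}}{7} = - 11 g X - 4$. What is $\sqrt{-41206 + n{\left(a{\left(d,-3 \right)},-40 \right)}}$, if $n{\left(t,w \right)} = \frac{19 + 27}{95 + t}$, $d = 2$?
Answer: $\frac{6 i \sqrt{605498}}{23} \approx 202.99 i$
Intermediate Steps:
$a{\left(g,X \right)} = -28 - 77 X g$ ($a{\left(g,X \right)} = 7 \left(- 11 g X - 4\right) = 7 \left(- 11 X g - 4\right) = 7 \left(-4 - 11 X g\right) = -28 - 77 X g$)
$n{\left(t,w \right)} = \frac{46}{95 + t}$
$\sqrt{-41206 + n{\left(a{\left(d,-3 \right)},-40 \right)}} = \sqrt{-41206 + \frac{46}{95 - \left(28 - 462\right)}} = \sqrt{-41206 + \frac{46}{95 + \left(-28 + 462\right)}} = \sqrt{-41206 + \frac{46}{95 + 434}} = \sqrt{-41206 + \frac{46}{529}} = \sqrt{-41206 + 46 \cdot \frac{1}{529}} = \sqrt{-41206 + \frac{2}{23}} = \sqrt{- \frac{947736}{23}} = \frac{6 i \sqrt{605498}}{23}$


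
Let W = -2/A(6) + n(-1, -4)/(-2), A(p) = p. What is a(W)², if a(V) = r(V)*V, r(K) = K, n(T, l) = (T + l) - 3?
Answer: 14641/81 ≈ 180.75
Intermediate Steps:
n(T, l) = -3 + T + l
W = 11/3 (W = -2/6 + (-3 - 1 - 4)/(-2) = -2*⅙ - 8*(-½) = -⅓ + 4 = 11/3 ≈ 3.6667)
a(V) = V² (a(V) = V*V = V²)
a(W)² = ((11/3)²)² = (121/9)² = 14641/81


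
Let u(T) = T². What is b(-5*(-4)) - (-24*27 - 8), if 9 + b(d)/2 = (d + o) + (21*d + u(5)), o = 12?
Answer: 1592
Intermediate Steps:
b(d) = 56 + 44*d (b(d) = -18 + 2*((d + 12) + (21*d + 5²)) = -18 + 2*((12 + d) + (21*d + 25)) = -18 + 2*((12 + d) + (25 + 21*d)) = -18 + 2*(37 + 22*d) = -18 + (74 + 44*d) = 56 + 44*d)
b(-5*(-4)) - (-24*27 - 8) = (56 + 44*(-5*(-4))) - (-24*27 - 8) = (56 + 44*20) - (-648 - 8) = (56 + 880) - 1*(-656) = 936 + 656 = 1592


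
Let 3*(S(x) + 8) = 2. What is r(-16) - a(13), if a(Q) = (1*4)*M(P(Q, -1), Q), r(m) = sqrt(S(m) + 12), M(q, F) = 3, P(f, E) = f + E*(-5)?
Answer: -12 + sqrt(42)/3 ≈ -9.8398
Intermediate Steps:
P(f, E) = f - 5*E
S(x) = -22/3 (S(x) = -8 + (1/3)*2 = -8 + 2/3 = -22/3)
r(m) = sqrt(42)/3 (r(m) = sqrt(-22/3 + 12) = sqrt(14/3) = sqrt(42)/3)
a(Q) = 12 (a(Q) = (1*4)*3 = 4*3 = 12)
r(-16) - a(13) = sqrt(42)/3 - 1*12 = sqrt(42)/3 - 12 = -12 + sqrt(42)/3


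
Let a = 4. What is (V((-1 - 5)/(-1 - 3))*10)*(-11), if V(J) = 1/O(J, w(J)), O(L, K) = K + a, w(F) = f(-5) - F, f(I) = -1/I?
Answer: -1100/27 ≈ -40.741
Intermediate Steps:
w(F) = 1/5 - F (w(F) = -1/(-5) - F = -1*(-1/5) - F = 1/5 - F)
O(L, K) = 4 + K (O(L, K) = K + 4 = 4 + K)
V(J) = 1/(21/5 - J) (V(J) = 1/(4 + (1/5 - J)) = 1/(21/5 - J))
(V((-1 - 5)/(-1 - 3))*10)*(-11) = (-5/(-21 + 5*((-1 - 5)/(-1 - 3)))*10)*(-11) = (-5/(-21 + 5*(-6/(-4)))*10)*(-11) = (-5/(-21 + 5*(-6*(-1/4)))*10)*(-11) = (-5/(-21 + 5*(3/2))*10)*(-11) = (-5/(-21 + 15/2)*10)*(-11) = (-5/(-27/2)*10)*(-11) = (-5*(-2/27)*10)*(-11) = ((10/27)*10)*(-11) = (100/27)*(-11) = -1100/27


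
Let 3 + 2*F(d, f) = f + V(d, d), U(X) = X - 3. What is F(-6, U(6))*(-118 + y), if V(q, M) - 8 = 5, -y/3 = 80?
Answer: -2327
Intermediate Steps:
y = -240 (y = -3*80 = -240)
V(q, M) = 13 (V(q, M) = 8 + 5 = 13)
U(X) = -3 + X
F(d, f) = 5 + f/2 (F(d, f) = -3/2 + (f + 13)/2 = -3/2 + (13 + f)/2 = -3/2 + (13/2 + f/2) = 5 + f/2)
F(-6, U(6))*(-118 + y) = (5 + (-3 + 6)/2)*(-118 - 240) = (5 + (1/2)*3)*(-358) = (5 + 3/2)*(-358) = (13/2)*(-358) = -2327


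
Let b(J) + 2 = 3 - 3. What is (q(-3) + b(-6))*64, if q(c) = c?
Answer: -320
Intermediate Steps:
b(J) = -2 (b(J) = -2 + (3 - 3) = -2 + 0 = -2)
(q(-3) + b(-6))*64 = (-3 - 2)*64 = -5*64 = -320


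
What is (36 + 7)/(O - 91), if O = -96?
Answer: -43/187 ≈ -0.22995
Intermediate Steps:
(36 + 7)/(O - 91) = (36 + 7)/(-96 - 91) = 43/(-187) = 43*(-1/187) = -43/187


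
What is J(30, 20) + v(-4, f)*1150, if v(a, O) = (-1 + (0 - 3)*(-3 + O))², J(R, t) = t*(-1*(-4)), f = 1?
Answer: 28830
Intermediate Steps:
J(R, t) = 4*t (J(R, t) = t*4 = 4*t)
v(a, O) = (8 - 3*O)² (v(a, O) = (-1 - 3*(-3 + O))² = (-1 + (9 - 3*O))² = (8 - 3*O)²)
J(30, 20) + v(-4, f)*1150 = 4*20 + (-8 + 3*1)²*1150 = 80 + (-8 + 3)²*1150 = 80 + (-5)²*1150 = 80 + 25*1150 = 80 + 28750 = 28830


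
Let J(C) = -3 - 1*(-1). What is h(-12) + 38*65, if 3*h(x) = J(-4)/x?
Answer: 44461/18 ≈ 2470.1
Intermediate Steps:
J(C) = -2 (J(C) = -3 + 1 = -2)
h(x) = -2/(3*x) (h(x) = (-2/x)/3 = -2/(3*x))
h(-12) + 38*65 = -⅔/(-12) + 38*65 = -⅔*(-1/12) + 2470 = 1/18 + 2470 = 44461/18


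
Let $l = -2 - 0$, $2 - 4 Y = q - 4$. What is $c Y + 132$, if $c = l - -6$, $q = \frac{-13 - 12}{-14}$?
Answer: $\frac{1907}{14} \approx 136.21$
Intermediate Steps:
$q = \frac{25}{14}$ ($q = \left(-25\right) \left(- \frac{1}{14}\right) = \frac{25}{14} \approx 1.7857$)
$Y = \frac{59}{56}$ ($Y = \frac{1}{2} - \frac{\frac{25}{14} - 4}{4} = \frac{1}{2} - - \frac{31}{56} = \frac{1}{2} + \frac{31}{56} = \frac{59}{56} \approx 1.0536$)
$l = -2$ ($l = -2 + 0 = -2$)
$c = 4$ ($c = -2 - -6 = -2 + 6 = 4$)
$c Y + 132 = 4 \cdot \frac{59}{56} + 132 = \frac{59}{14} + 132 = \frac{1907}{14}$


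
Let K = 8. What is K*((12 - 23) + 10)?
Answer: -8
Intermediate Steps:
K*((12 - 23) + 10) = 8*((12 - 23) + 10) = 8*(-11 + 10) = 8*(-1) = -8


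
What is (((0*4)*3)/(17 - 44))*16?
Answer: 0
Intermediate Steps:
(((0*4)*3)/(17 - 44))*16 = ((0*3)/(-27))*16 = (0*(-1/27))*16 = 0*16 = 0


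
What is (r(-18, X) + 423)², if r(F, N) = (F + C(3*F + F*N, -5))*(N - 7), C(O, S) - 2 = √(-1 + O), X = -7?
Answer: 432525 - 18116*√71 ≈ 2.7988e+5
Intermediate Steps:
C(O, S) = 2 + √(-1 + O)
r(F, N) = (-7 + N)*(2 + F + √(-1 + 3*F + F*N)) (r(F, N) = (F + (2 + √(-1 + (3*F + F*N))))*(N - 7) = (F + (2 + √(-1 + 3*F + F*N)))*(-7 + N) = (2 + F + √(-1 + 3*F + F*N))*(-7 + N) = (-7 + N)*(2 + F + √(-1 + 3*F + F*N)))
(r(-18, X) + 423)² = ((-14 - 7*(-18) - 7*√(-1 - 18*(3 - 7)) - 18*(-7) - 7*(2 + √(-1 - 18*(3 - 7)))) + 423)² = ((-14 + 126 - 7*√(-1 - 18*(-4)) + 126 - 7*(2 + √(-1 - 18*(-4)))) + 423)² = ((-14 + 126 - 7*√(-1 + 72) + 126 - 7*(2 + √(-1 + 72))) + 423)² = ((-14 + 126 - 7*√71 + 126 - 7*(2 + √71)) + 423)² = ((-14 + 126 - 7*√71 + 126 + (-14 - 7*√71)) + 423)² = ((224 - 14*√71) + 423)² = (647 - 14*√71)²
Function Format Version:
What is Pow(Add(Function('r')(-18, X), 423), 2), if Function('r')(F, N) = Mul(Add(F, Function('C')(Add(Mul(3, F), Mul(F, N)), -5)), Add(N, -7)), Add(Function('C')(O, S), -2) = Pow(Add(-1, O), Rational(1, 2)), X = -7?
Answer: Add(432525, Mul(-18116, Pow(71, Rational(1, 2)))) ≈ 2.7988e+5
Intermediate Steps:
Function('C')(O, S) = Add(2, Pow(Add(-1, O), Rational(1, 2)))
Function('r')(F, N) = Mul(Add(-7, N), Add(2, F, Pow(Add(-1, Mul(3, F), Mul(F, N)), Rational(1, 2)))) (Function('r')(F, N) = Mul(Add(F, Add(2, Pow(Add(-1, Add(Mul(3, F), Mul(F, N))), Rational(1, 2)))), Add(N, -7)) = Mul(Add(F, Add(2, Pow(Add(-1, Mul(3, F), Mul(F, N)), Rational(1, 2)))), Add(-7, N)) = Mul(Add(2, F, Pow(Add(-1, Mul(3, F), Mul(F, N)), Rational(1, 2))), Add(-7, N)) = Mul(Add(-7, N), Add(2, F, Pow(Add(-1, Mul(3, F), Mul(F, N)), Rational(1, 2)))))
Pow(Add(Function('r')(-18, X), 423), 2) = Pow(Add(Add(-14, Mul(-7, -18), Mul(-7, Pow(Add(-1, Mul(-18, Add(3, -7))), Rational(1, 2))), Mul(-18, -7), Mul(-7, Add(2, Pow(Add(-1, Mul(-18, Add(3, -7))), Rational(1, 2))))), 423), 2) = Pow(Add(Add(-14, 126, Mul(-7, Pow(Add(-1, Mul(-18, -4)), Rational(1, 2))), 126, Mul(-7, Add(2, Pow(Add(-1, Mul(-18, -4)), Rational(1, 2))))), 423), 2) = Pow(Add(Add(-14, 126, Mul(-7, Pow(Add(-1, 72), Rational(1, 2))), 126, Mul(-7, Add(2, Pow(Add(-1, 72), Rational(1, 2))))), 423), 2) = Pow(Add(Add(-14, 126, Mul(-7, Pow(71, Rational(1, 2))), 126, Mul(-7, Add(2, Pow(71, Rational(1, 2))))), 423), 2) = Pow(Add(Add(-14, 126, Mul(-7, Pow(71, Rational(1, 2))), 126, Add(-14, Mul(-7, Pow(71, Rational(1, 2))))), 423), 2) = Pow(Add(Add(224, Mul(-14, Pow(71, Rational(1, 2)))), 423), 2) = Pow(Add(647, Mul(-14, Pow(71, Rational(1, 2)))), 2)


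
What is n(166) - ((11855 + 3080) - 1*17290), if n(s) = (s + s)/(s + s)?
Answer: 2356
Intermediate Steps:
n(s) = 1 (n(s) = (2*s)/((2*s)) = (2*s)*(1/(2*s)) = 1)
n(166) - ((11855 + 3080) - 1*17290) = 1 - ((11855 + 3080) - 1*17290) = 1 - (14935 - 17290) = 1 - 1*(-2355) = 1 + 2355 = 2356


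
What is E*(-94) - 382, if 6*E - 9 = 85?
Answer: -5564/3 ≈ -1854.7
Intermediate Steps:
E = 47/3 (E = 3/2 + (⅙)*85 = 3/2 + 85/6 = 47/3 ≈ 15.667)
E*(-94) - 382 = (47/3)*(-94) - 382 = -4418/3 - 382 = -5564/3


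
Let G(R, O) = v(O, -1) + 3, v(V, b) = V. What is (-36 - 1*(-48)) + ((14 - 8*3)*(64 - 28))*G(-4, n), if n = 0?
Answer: -1068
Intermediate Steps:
G(R, O) = 3 + O (G(R, O) = O + 3 = 3 + O)
(-36 - 1*(-48)) + ((14 - 8*3)*(64 - 28))*G(-4, n) = (-36 - 1*(-48)) + ((14 - 8*3)*(64 - 28))*(3 + 0) = (-36 + 48) + ((14 - 24)*36)*3 = 12 - 10*36*3 = 12 - 360*3 = 12 - 1080 = -1068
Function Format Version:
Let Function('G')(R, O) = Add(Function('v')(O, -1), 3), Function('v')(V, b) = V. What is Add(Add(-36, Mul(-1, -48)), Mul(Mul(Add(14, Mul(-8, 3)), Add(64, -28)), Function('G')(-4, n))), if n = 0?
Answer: -1068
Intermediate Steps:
Function('G')(R, O) = Add(3, O) (Function('G')(R, O) = Add(O, 3) = Add(3, O))
Add(Add(-36, Mul(-1, -48)), Mul(Mul(Add(14, Mul(-8, 3)), Add(64, -28)), Function('G')(-4, n))) = Add(Add(-36, Mul(-1, -48)), Mul(Mul(Add(14, Mul(-8, 3)), Add(64, -28)), Add(3, 0))) = Add(Add(-36, 48), Mul(Mul(Add(14, -24), 36), 3)) = Add(12, Mul(Mul(-10, 36), 3)) = Add(12, Mul(-360, 3)) = Add(12, -1080) = -1068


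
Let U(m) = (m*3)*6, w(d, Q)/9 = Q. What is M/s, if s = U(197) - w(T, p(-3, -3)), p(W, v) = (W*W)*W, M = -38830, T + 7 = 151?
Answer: -38830/3789 ≈ -10.248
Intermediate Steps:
T = 144 (T = -7 + 151 = 144)
p(W, v) = W³ (p(W, v) = W²*W = W³)
w(d, Q) = 9*Q
U(m) = 18*m (U(m) = (3*m)*6 = 18*m)
s = 3789 (s = 18*197 - 9*(-3)³ = 3546 - 9*(-27) = 3546 - 1*(-243) = 3546 + 243 = 3789)
M/s = -38830/3789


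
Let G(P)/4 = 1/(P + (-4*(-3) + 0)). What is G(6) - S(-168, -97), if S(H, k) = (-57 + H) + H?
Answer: 3539/9 ≈ 393.22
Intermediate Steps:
S(H, k) = -57 + 2*H
G(P) = 4/(12 + P) (G(P) = 4/(P + (-4*(-3) + 0)) = 4/(P + (12 + 0)) = 4/(P + 12) = 4/(12 + P))
G(6) - S(-168, -97) = 4/(12 + 6) - (-57 + 2*(-168)) = 4/18 - (-57 - 336) = 4*(1/18) - 1*(-393) = 2/9 + 393 = 3539/9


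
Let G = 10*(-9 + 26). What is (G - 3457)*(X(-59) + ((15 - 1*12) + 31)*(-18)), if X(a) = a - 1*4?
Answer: 2218725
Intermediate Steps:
X(a) = -4 + a (X(a) = a - 4 = -4 + a)
G = 170 (G = 10*17 = 170)
(G - 3457)*(X(-59) + ((15 - 1*12) + 31)*(-18)) = (170 - 3457)*((-4 - 59) + ((15 - 1*12) + 31)*(-18)) = -3287*(-63 + ((15 - 12) + 31)*(-18)) = -3287*(-63 + (3 + 31)*(-18)) = -3287*(-63 + 34*(-18)) = -3287*(-63 - 612) = -3287*(-675) = 2218725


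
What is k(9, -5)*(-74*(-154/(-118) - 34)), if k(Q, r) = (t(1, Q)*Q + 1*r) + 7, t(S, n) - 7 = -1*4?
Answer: 4139634/59 ≈ 70163.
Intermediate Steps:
t(S, n) = 3 (t(S, n) = 7 - 1*4 = 7 - 4 = 3)
k(Q, r) = 7 + r + 3*Q (k(Q, r) = (3*Q + 1*r) + 7 = (3*Q + r) + 7 = (r + 3*Q) + 7 = 7 + r + 3*Q)
k(9, -5)*(-74*(-154/(-118) - 34)) = (7 - 5 + 3*9)*(-74*(-154/(-118) - 34)) = (7 - 5 + 27)*(-74*(-154*(-1/118) - 34)) = 29*(-74*(77/59 - 34)) = 29*(-74*(-1929/59)) = 29*(142746/59) = 4139634/59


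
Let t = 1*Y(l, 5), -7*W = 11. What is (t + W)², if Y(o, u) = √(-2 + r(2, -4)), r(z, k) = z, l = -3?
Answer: 121/49 ≈ 2.4694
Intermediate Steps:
W = -11/7 (W = -⅐*11 = -11/7 ≈ -1.5714)
Y(o, u) = 0 (Y(o, u) = √(-2 + 2) = √0 = 0)
t = 0 (t = 1*0 = 0)
(t + W)² = (0 - 11/7)² = (-11/7)² = 121/49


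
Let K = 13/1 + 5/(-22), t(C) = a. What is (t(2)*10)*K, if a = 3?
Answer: 4215/11 ≈ 383.18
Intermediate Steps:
t(C) = 3
K = 281/22 (K = 13*1 + 5*(-1/22) = 13 - 5/22 = 281/22 ≈ 12.773)
(t(2)*10)*K = (3*10)*(281/22) = 30*(281/22) = 4215/11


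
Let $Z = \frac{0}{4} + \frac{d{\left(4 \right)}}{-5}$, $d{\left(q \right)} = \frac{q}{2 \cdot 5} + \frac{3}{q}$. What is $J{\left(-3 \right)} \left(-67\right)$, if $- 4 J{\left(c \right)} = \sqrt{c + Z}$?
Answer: $\frac{67 i \sqrt{323}}{40} \approx 30.103 i$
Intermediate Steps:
$d{\left(q \right)} = \frac{3}{q} + \frac{q}{10}$ ($d{\left(q \right)} = \frac{q}{10} + \frac{3}{q} = \frac{3}{q} + \frac{q}{10}$)
$Z = - \frac{23}{100}$ ($Z = \frac{0}{4} + \frac{\frac{3}{4} + \frac{1}{10} \cdot 4}{-5} = 0 \cdot \frac{1}{4} + \left(3 \cdot \frac{1}{4} + \frac{2}{5}\right) \left(- \frac{1}{5}\right) = 0 + \left(\frac{3}{4} + \frac{2}{5}\right) \left(- \frac{1}{5}\right) = 0 + \frac{23}{20} \left(- \frac{1}{5}\right) = 0 - \frac{23}{100} = - \frac{23}{100} \approx -0.23$)
$J{\left(c \right)} = - \frac{\sqrt{- \frac{23}{100} + c}}{4}$ ($J{\left(c \right)} = - \frac{\sqrt{c - \frac{23}{100}}}{4} = - \frac{\sqrt{- \frac{23}{100} + c}}{4}$)
$J{\left(-3 \right)} \left(-67\right) = - \frac{\sqrt{-23 + 100 \left(-3\right)}}{40} \left(-67\right) = - \frac{\sqrt{-23 - 300}}{40} \left(-67\right) = - \frac{\sqrt{-323}}{40} \left(-67\right) = - \frac{i \sqrt{323}}{40} \left(-67\right) = \frac{67 i \sqrt{323}}{40}$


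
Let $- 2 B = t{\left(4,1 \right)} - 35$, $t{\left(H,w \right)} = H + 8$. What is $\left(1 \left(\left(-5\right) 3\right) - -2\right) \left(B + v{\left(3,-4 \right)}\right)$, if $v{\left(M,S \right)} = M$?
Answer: $- \frac{377}{2} \approx -188.5$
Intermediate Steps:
$t{\left(H,w \right)} = 8 + H$
$B = \frac{23}{2}$ ($B = - \frac{\left(8 + 4\right) - 35}{2} = - \frac{12 - 35}{2} = \left(- \frac{1}{2}\right) \left(-23\right) = \frac{23}{2} \approx 11.5$)
$\left(1 \left(\left(-5\right) 3\right) - -2\right) \left(B + v{\left(3,-4 \right)}\right) = \left(1 \left(\left(-5\right) 3\right) - -2\right) \left(\frac{23}{2} + 3\right) = \left(1 \left(-15\right) + \left(-3 + 5\right)\right) \frac{29}{2} = \left(-15 + 2\right) \frac{29}{2} = \left(-13\right) \frac{29}{2} = - \frac{377}{2}$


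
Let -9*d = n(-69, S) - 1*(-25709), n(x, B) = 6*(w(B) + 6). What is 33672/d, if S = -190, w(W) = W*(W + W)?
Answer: -303048/458945 ≈ -0.66031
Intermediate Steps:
w(W) = 2*W² (w(W) = W*(2*W) = 2*W²)
n(x, B) = 36 + 12*B² (n(x, B) = 6*(2*B² + 6) = 6*(6 + 2*B²) = 36 + 12*B²)
d = -458945/9 (d = -((36 + 12*(-190)²) - 1*(-25709))/9 = -((36 + 12*36100) + 25709)/9 = -((36 + 433200) + 25709)/9 = -(433236 + 25709)/9 = -⅑*458945 = -458945/9 ≈ -50994.)
33672/d = 33672/(-458945/9) = 33672*(-9/458945) = -303048/458945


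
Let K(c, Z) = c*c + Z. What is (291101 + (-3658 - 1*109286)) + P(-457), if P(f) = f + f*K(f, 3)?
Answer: -95267664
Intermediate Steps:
K(c, Z) = Z + c**2 (K(c, Z) = c**2 + Z = Z + c**2)
P(f) = f + f*(3 + f**2)
(291101 + (-3658 - 1*109286)) + P(-457) = (291101 + (-3658 - 1*109286)) - 457*(4 + (-457)**2) = (291101 + (-3658 - 109286)) - 457*(4 + 208849) = (291101 - 112944) - 457*208853 = 178157 - 95445821 = -95267664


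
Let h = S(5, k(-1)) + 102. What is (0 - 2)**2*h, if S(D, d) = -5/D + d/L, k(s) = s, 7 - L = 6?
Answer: 400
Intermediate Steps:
L = 1 (L = 7 - 1*6 = 7 - 6 = 1)
S(D, d) = d - 5/D (S(D, d) = -5/D + d/1 = -5/D + d*1 = -5/D + d = d - 5/D)
h = 100 (h = (-1 - 5/5) + 102 = (-1 - 5*1/5) + 102 = (-1 - 1) + 102 = -2 + 102 = 100)
(0 - 2)**2*h = (0 - 2)**2*100 = (-2)**2*100 = 4*100 = 400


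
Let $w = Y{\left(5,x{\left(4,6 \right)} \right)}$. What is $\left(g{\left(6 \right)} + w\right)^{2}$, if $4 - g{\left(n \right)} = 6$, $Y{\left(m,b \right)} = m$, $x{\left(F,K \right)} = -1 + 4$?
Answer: $9$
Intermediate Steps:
$x{\left(F,K \right)} = 3$
$g{\left(n \right)} = -2$ ($g{\left(n \right)} = 4 - 6 = -2$)
$w = 5$
$\left(g{\left(6 \right)} + w\right)^{2} = \left(-2 + 5\right)^{2} = 3^{2} = 9$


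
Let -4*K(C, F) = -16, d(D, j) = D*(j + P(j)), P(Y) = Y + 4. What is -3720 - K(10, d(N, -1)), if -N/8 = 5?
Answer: -3724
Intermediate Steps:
N = -40 (N = -8*5 = -40)
P(Y) = 4 + Y
d(D, j) = D*(4 + 2*j) (d(D, j) = D*(j + (4 + j)) = D*(4 + 2*j))
K(C, F) = 4 (K(C, F) = -1/4*(-16) = 4)
-3720 - K(10, d(N, -1)) = -3720 - 1*4 = -3720 - 4 = -3724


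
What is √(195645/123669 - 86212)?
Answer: I*√146500443510603/41223 ≈ 293.62*I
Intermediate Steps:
√(195645/123669 - 86212) = √(195645*(1/123669) - 86212) = √(65215/41223 - 86212) = √(-3553852061/41223) = I*√146500443510603/41223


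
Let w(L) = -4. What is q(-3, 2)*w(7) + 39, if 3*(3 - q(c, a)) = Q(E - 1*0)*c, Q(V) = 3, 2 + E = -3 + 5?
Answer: 15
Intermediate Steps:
E = 0 (E = -2 + (-3 + 5) = -2 + 2 = 0)
q(c, a) = 3 - c
q(-3, 2)*w(7) + 39 = (3 - 1*(-3))*(-4) + 39 = (3 + 3)*(-4) + 39 = 6*(-4) + 39 = -24 + 39 = 15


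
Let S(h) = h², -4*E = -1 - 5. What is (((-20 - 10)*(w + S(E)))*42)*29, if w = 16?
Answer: -666855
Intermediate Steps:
E = 3/2 (E = -(-1 - 5)/4 = -¼*(-6) = 3/2 ≈ 1.5000)
(((-20 - 10)*(w + S(E)))*42)*29 = (((-20 - 10)*(16 + (3/2)²))*42)*29 = (-30*(16 + 9/4)*42)*29 = (-30*73/4*42)*29 = -1095/2*42*29 = -22995*29 = -666855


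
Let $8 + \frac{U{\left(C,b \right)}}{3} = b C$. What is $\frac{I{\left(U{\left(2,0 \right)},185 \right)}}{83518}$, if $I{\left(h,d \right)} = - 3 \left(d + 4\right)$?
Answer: $- \frac{567}{83518} \approx -0.006789$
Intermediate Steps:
$U{\left(C,b \right)} = -24 + 3 C b$ ($U{\left(C,b \right)} = -24 + 3 b C = -24 + 3 C b$)
$I{\left(h,d \right)} = -12 - 3 d$ ($I{\left(h,d \right)} = - 3 \left(4 + d\right) = -12 - 3 d$)
$\frac{I{\left(U{\left(2,0 \right)},185 \right)}}{83518} = \frac{-12 - 555}{83518} = \left(-12 - 555\right) \frac{1}{83518} = \left(-567\right) \frac{1}{83518} = - \frac{567}{83518}$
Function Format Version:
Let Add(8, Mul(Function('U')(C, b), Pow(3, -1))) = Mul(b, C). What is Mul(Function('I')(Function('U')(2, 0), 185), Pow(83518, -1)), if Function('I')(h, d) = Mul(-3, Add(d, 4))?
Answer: Rational(-567, 83518) ≈ -0.0067890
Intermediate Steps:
Function('U')(C, b) = Add(-24, Mul(3, C, b)) (Function('U')(C, b) = Add(-24, Mul(3, Mul(b, C))) = Add(-24, Mul(3, Mul(C, b))) = Add(-24, Mul(3, C, b)))
Function('I')(h, d) = Add(-12, Mul(-3, d)) (Function('I')(h, d) = Mul(-3, Add(4, d)) = Add(-12, Mul(-3, d)))
Mul(Function('I')(Function('U')(2, 0), 185), Pow(83518, -1)) = Mul(Add(-12, Mul(-3, 185)), Pow(83518, -1)) = Mul(Add(-12, -555), Rational(1, 83518)) = Mul(-567, Rational(1, 83518)) = Rational(-567, 83518)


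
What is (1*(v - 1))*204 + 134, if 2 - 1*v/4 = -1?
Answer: 2378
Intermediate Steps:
v = 12 (v = 8 - 4*(-1) = 8 + 4 = 12)
(1*(v - 1))*204 + 134 = (1*(12 - 1))*204 + 134 = (1*11)*204 + 134 = 11*204 + 134 = 2244 + 134 = 2378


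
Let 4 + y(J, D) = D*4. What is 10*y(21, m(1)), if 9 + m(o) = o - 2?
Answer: -440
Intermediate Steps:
m(o) = -11 + o (m(o) = -9 + (o - 2) = -9 + (-2 + o) = -11 + o)
y(J, D) = -4 + 4*D (y(J, D) = -4 + D*4 = -4 + 4*D)
10*y(21, m(1)) = 10*(-4 + 4*(-11 + 1)) = 10*(-4 + 4*(-10)) = 10*(-4 - 40) = 10*(-44) = -440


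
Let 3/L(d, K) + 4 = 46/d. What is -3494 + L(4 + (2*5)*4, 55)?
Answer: -227176/65 ≈ -3495.0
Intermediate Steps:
L(d, K) = 3/(-4 + 46/d)
-3494 + L(4 + (2*5)*4, 55) = -3494 - 3*(4 + (2*5)*4)/(-46 + 4*(4 + (2*5)*4)) = -3494 - 3*(4 + 10*4)/(-46 + 4*(4 + 10*4)) = -3494 - 3*(4 + 40)/(-46 + 4*(4 + 40)) = -3494 - 3*44/(-46 + 4*44) = -3494 - 3*44/(-46 + 176) = -3494 - 3*44/130 = -3494 - 3*44*1/130 = -3494 - 66/65 = -227176/65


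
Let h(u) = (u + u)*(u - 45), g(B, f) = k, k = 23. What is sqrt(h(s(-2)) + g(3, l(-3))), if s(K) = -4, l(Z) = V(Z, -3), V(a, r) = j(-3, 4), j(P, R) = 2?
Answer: sqrt(415) ≈ 20.372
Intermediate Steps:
V(a, r) = 2
l(Z) = 2
g(B, f) = 23
h(u) = 2*u*(-45 + u) (h(u) = (2*u)*(-45 + u) = 2*u*(-45 + u))
sqrt(h(s(-2)) + g(3, l(-3))) = sqrt(2*(-4)*(-45 - 4) + 23) = sqrt(2*(-4)*(-49) + 23) = sqrt(392 + 23) = sqrt(415)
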